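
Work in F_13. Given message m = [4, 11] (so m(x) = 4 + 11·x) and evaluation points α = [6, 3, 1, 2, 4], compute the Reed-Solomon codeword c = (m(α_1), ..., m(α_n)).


c = [5, 11, 2, 0, 9]

Message polynomial: m(x) = 4 + 11·x (mod 13).
For each evaluation point α_i, compute m(α_i) mod 13:
  α_1 = 6: Horner steps 11 → 5, so m(6) = 5.
  α_2 = 3: Horner steps 11 → 11, so m(3) = 11.
  α_3 = 1: Horner steps 11 → 2, so m(1) = 2.
  α_4 = 2: Horner steps 11 → 0, so m(2) = 0.
  α_5 = 4: Horner steps 11 → 9, so m(4) = 9.
Codeword c = [5, 11, 2, 0, 9] ∈ F_13^5.


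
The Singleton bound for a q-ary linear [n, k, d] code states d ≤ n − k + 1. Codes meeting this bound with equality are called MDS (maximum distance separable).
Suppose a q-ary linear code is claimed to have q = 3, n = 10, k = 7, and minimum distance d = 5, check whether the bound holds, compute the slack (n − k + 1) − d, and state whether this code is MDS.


Singleton RHS = n − k + 1 = 4, slack = -1, bound violated (no such code; not MDS).

Singleton bound: d ≤ n − k + 1.
Here n = 10, k = 7, so n − k + 1 = 4.
Given d = 5, check d ≤ 4: NO.
Slack = (n − k + 1) − d = -1.
The slack is negative: d = 5 exceeds n − k + 1 = 4 by 1, so the Singleton bound is violated and no linear [10, 7, 5]_3 code can exist. In particular it is not MDS (MDS requires d = n − k + 1 exactly).
Description: the claimed parameters are [10, 7, 5]_3; such a code would be impossible (violates the Singleton bound).


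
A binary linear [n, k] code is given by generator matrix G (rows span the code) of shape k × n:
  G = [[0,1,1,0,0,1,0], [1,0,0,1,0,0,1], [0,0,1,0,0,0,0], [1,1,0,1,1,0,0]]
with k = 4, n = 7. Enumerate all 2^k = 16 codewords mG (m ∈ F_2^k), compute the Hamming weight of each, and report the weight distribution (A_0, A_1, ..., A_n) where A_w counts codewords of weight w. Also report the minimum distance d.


Weight distribution: A_0 = 1, A_1 = 1, A_2 = 1, A_3 = 4, A_4 = 5, A_5 = 3, A_6 = 1. Minimum distance d = 1.

Enumerate all 2^4 = 16 messages m ∈ F_2^4.
For each, compute codeword c = mG in F_2^7, then tally its weight.
  m = 0000 → c = 0000000, weight = 0.
  m = 1000 → c = 0110010, weight = 3.
  m = 0100 → c = 1001001, weight = 3.
  m = 1100 → c = 1111011, weight = 6.
  m = 0010 → c = 0010000, weight = 1.
  m = 1010 → c = 0100010, weight = 2.
  m = 0110 → c = 1011001, weight = 4.
  m = 1110 → c = 1101011, weight = 5.
  m = 0001 → c = 1101100, weight = 4.
  m = 1001 → c = 1011110, weight = 5.
  m = 0101 → c = 0100101, weight = 3.
  m = 1101 → c = 0010111, weight = 4.
  m = 0011 → c = 1111100, weight = 5.
  m = 1011 → c = 1001110, weight = 4.
  m = 0111 → c = 0110101, weight = 4.
  m = 1111 → c = 0000111, weight = 3.
Tally weights:
  weight 0: 1 codewords.
  weight 1: 1 codewords.
  weight 2: 1 codewords.
  weight 3: 4 codewords.
  weight 4: 5 codewords.
  weight 5: 3 codewords.
  weight 6: 1 codewords.
Minimum distance d = smallest w > 0 with A_w > 0 = 1.
Sanity: Σ A_w = 16 = 2^4 = 16 ✓.


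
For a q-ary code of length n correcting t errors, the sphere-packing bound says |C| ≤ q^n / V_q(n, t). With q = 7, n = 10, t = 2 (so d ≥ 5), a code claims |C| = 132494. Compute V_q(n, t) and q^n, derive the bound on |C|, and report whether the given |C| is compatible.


V_q(n, t) = 1681, q^n = 282475249, Hamming bound = 168040, |C| = 132494 ≤ bound (satisfied).

Step 1: Compute V_q(n, t) = Σ_{j=0}^2 C(n, j) (q−1)^j.
  j = 0: C(10,0)·(6)^0 = 1·1 = 1.
  j = 1: C(10,1)·(6)^1 = 10·6 = 60.
  j = 2: C(10,2)·(6)^2 = 45·36 = 1620.
  V_q(n, t) = 1 + 60 + 1620 = 1681.
Step 2: q^n = 7^10 = 282475249.
Step 3: Hamming bound ⌊q^n / V_q(n,t)⌋ = ⌊282475249/1681⌋ = 168040.
Step 4: Compare |C| = 132494 to 168040: satisfied.
The claimed |C| lies below the Hamming bound.


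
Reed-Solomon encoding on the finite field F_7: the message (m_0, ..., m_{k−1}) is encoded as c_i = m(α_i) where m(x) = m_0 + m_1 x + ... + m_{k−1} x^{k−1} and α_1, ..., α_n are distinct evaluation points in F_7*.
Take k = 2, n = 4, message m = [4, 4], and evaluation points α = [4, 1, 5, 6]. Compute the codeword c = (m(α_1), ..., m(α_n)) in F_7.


c = [6, 1, 3, 0]

Message polynomial: m(x) = 4 + 4·x (mod 7).
For each evaluation point α_i, compute m(α_i) mod 7:
  α_1 = 4: Horner steps 4 → 6, so m(4) = 6.
  α_2 = 1: Horner steps 4 → 1, so m(1) = 1.
  α_3 = 5: Horner steps 4 → 3, so m(5) = 3.
  α_4 = 6: Horner steps 4 → 0, so m(6) = 0.
Codeword c = [6, 1, 3, 0] ∈ F_7^4.


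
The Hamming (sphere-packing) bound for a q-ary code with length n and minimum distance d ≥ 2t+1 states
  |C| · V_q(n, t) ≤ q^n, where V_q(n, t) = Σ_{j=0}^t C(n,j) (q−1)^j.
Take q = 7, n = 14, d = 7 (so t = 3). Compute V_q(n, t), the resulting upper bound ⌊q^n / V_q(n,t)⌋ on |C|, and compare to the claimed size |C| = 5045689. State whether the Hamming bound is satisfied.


V_q(n, t) = 81985, q^n = 678223072849, Hamming bound = 8272526, |C| = 5045689 ≤ bound (satisfied).

Step 1: Compute V_q(n, t) = Σ_{j=0}^3 C(n, j) (q−1)^j.
  j = 0: C(14,0)·(6)^0 = 1·1 = 1.
  j = 1: C(14,1)·(6)^1 = 14·6 = 84.
  j = 2: C(14,2)·(6)^2 = 91·36 = 3276.
  j = 3: C(14,3)·(6)^3 = 364·216 = 78624.
  V_q(n, t) = 1 + 84 + 3276 + 78624 = 81985.
Step 2: q^n = 7^14 = 678223072849.
Step 3: Hamming bound ⌊q^n / V_q(n,t)⌋ = ⌊678223072849/81985⌋ = 8272526.
Step 4: Compare |C| = 5045689 to 8272526: satisfied.
The claimed |C| lies below the Hamming bound.


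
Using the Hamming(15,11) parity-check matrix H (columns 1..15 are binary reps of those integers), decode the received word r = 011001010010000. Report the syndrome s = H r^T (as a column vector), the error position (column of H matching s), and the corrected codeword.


s = (0, 1, 0, 0)^T, error position = 4, corrected codeword c = 011101010010000

Compute s = H r^T mod 2 one row at a time:
  s_1 = 1 + 0 + 0 + 1 + 0 + 0 + 0 + 0 = 2 ≡ 0 (mod 2).
  s_2 = 0 + 0 + 1 + 0 + 0 + 0 + 0 + 0 = 1 ≡ 1 (mod 2).
  s_3 = 1 + 1 + 1 + 0 + 0 + 1 + 0 + 0 = 4 ≡ 0 (mod 2).
  s_4 = 0 + 1 + 0 + 0 + 0 + 1 + 0 + 0 = 2 ≡ 0 (mod 2).
s = (0, 1, 0, 0)^T — this equals column 4 of H (binary 0100), so error is at position 4.
Correct: flip bit 4 of r = 011001010010000 to get c = 011101010010000.


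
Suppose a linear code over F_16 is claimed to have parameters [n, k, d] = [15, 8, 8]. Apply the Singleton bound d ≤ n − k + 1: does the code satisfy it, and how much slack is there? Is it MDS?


Singleton RHS = n − k + 1 = 8, slack = 0, bound satisfied, MDS.

Singleton bound: d ≤ n − k + 1.
Here n = 15, k = 8, so n − k + 1 = 8.
Given d = 8, check d ≤ 8: YES.
Slack = (n − k + 1) − d = 0.
The code is MDS (slack = 0).
Description: the claimed parameters are [15, 8, 8]_16; such a code would be MDS (meets Singleton bound).


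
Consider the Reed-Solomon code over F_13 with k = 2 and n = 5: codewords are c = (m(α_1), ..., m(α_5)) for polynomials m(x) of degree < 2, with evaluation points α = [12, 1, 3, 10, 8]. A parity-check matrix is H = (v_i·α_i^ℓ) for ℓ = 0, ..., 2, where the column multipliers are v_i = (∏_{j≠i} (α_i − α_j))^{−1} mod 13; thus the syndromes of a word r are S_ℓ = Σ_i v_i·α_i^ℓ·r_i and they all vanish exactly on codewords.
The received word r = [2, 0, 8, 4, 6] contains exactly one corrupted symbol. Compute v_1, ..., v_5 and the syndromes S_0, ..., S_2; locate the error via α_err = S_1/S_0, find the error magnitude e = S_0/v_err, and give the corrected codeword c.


S = (7, 8, 11), error at position 3, error magnitude e = 10, c = [2, 0, 11, 4, 6].

Step 1: column multipliers v_i = (∏_{j≠i}(α_i − α_j))^{−1} mod 13.
  i = 1 (α = 12): (12−1)(12−3)(12−10)(12−8) = 11·9·2·4 = 792 ≡ 12, so v_1 = 12^{−1} = 12 (mod 13).
  i = 2 (α = 1): (1−12)(1−3)(1−10)(1−8) = (−11)·(−2)·(−9)·(−7) = 1386 ≡ 8, so v_2 = 8^{−1} = 5 (mod 13).
  i = 3 (α = 3): (3−12)(3−1)(3−10)(3−8) = (−9)·2·(−7)·(−5) = −630 ≡ 7, so v_3 = 7^{−1} = 2 (mod 13).
  i = 4 (α = 10): (10−12)(10−1)(10−3)(10−8) = (−2)·9·7·2 = −252 ≡ 8, so v_4 = 8^{−1} = 5 (mod 13).
  i = 5 (α = 8): (8−12)(8−1)(8−3)(8−10) = (−4)·7·5·(−2) = 280 ≡ 7, so v_5 = 7^{−1} = 2 (mod 13).
  v = [12, 5, 2, 5, 2].
Step 2: syndromes of r = [2, 0, 8, 4, 6] (all sums mod 13).
  S_0 = Σ v_i r_i = 12·2 + 5·0 + 2·8 + 5·4 + 2·6 = 72 ≡ 7.
  S_1 = Σ v_i α_i r_i = 12·12·2 + 5·1·0 + 2·3·8 + 5·10·4 + 2·8·6 = 632 ≡ 8.
  α_i^2 mod 13 = [1, 1, 9, 9, 12].
  S_2 = Σ v_i α_i^2 r_i = 12·1·2 + 5·1·0 + 2·9·8 + 5·9·4 + 2·12·6 = 492 ≡ 11.
  S = (7, 8, 11) ≠ 0, so r is not a codeword (an error is present).
Step 3: locate the error. For a single error e at position i, S_ℓ = v_i·e·α_i^ℓ, so α_err = S_1/S_0.
  S_0^{−1} = 7^{−1} = 2 (mod 13), so α_err = 8·2 = 16 ≡ 3 = α_3. Error position i = 3.
  Consistency check: S_2/S_1 = 11·5 = 55 ≡ 3 = α_err ✓ (single-error assumption holds).
Step 4: error magnitude e = S_0/v_3 = S_0·∏_{j≠3}(α_3 − α_j) = 7·7 = 49 ≡ 10 (mod 13).
Step 5: correct position 3: c_3 = r_3 − e = 8 − 10 ≡ 11 (mod 13). Hence c = [2, 0, 11, 4, 6].
  Check: interpolating c through the α_i gives m(x) = 1 + 12·x (degree < 2) with m(α_i) = c_i for every i, so c is indeed a codeword.


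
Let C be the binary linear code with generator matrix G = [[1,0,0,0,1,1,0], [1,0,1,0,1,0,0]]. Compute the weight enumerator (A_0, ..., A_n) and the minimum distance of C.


Weight distribution: A_0 = 1, A_2 = 1, A_3 = 2. Minimum distance d = 2.

Enumerate all 2^2 = 4 messages m ∈ F_2^2.
For each, compute codeword c = mG in F_2^7, then tally its weight.
  m = 00 → c = 0000000, weight = 0.
  m = 10 → c = 1000110, weight = 3.
  m = 01 → c = 1010100, weight = 3.
  m = 11 → c = 0010010, weight = 2.
Tally weights:
  weight 0: 1 codewords.
  weight 2: 1 codewords.
  weight 3: 2 codewords.
Minimum distance d = smallest w > 0 with A_w > 0 = 2.
Sanity: Σ A_w = 4 = 2^2 = 4 ✓.


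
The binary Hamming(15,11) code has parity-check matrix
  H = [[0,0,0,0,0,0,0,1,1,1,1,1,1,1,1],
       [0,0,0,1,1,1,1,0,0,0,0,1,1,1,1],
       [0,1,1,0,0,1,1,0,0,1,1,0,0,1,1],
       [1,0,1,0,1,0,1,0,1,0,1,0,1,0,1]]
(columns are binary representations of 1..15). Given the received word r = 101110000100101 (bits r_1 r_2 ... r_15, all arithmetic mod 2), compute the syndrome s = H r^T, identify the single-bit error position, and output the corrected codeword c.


s = (1, 0, 1, 1)^T, error position = 11, corrected codeword c = 101110000110101

Compute s = H r^T mod 2 one row at a time:
  s_1 = 0 + 0 + 1 + 0 + 0 + 1 + 0 + 1 = 3 ≡ 1 (mod 2).
  s_2 = 1 + 1 + 0 + 0 + 0 + 1 + 0 + 1 = 4 ≡ 0 (mod 2).
  s_3 = 0 + 1 + 0 + 0 + 1 + 0 + 0 + 1 = 3 ≡ 1 (mod 2).
  s_4 = 1 + 1 + 1 + 0 + 0 + 0 + 1 + 1 = 5 ≡ 1 (mod 2).
s = (1, 0, 1, 1)^T — this equals column 11 of H (binary 1011), so error is at position 11.
Correct: flip bit 11 of r = 101110000100101 to get c = 101110000110101.


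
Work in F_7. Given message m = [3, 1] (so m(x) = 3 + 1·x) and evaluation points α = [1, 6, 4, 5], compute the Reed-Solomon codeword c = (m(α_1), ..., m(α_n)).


c = [4, 2, 0, 1]

Message polynomial: m(x) = 3 + 1·x (mod 7).
For each evaluation point α_i, compute m(α_i) mod 7:
  α_1 = 1: Horner steps 1 → 4, so m(1) = 4.
  α_2 = 6: Horner steps 1 → 2, so m(6) = 2.
  α_3 = 4: Horner steps 1 → 0, so m(4) = 0.
  α_4 = 5: Horner steps 1 → 1, so m(5) = 1.
Codeword c = [4, 2, 0, 1] ∈ F_7^4.


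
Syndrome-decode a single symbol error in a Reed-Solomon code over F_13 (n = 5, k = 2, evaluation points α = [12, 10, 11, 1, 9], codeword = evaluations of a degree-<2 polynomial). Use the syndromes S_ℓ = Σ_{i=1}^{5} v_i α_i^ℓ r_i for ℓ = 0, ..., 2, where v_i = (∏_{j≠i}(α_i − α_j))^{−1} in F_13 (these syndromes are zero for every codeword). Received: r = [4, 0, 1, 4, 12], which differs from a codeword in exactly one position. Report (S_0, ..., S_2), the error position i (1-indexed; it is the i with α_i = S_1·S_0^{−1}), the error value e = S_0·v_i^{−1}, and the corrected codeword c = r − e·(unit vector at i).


S = (2, 11, 2), error at position 1, error magnitude e = 2, c = [2, 0, 1, 4, 12].

Step 1: column multipliers v_i = (∏_{j≠i}(α_i − α_j))^{−1} mod 13.
  i = 1 (α = 12): (12−10)(12−11)(12−1)(12−9) = 2·1·11·3 = 66 ≡ 1, so v_1 = 1^{−1} = 1 (mod 13).
  i = 2 (α = 10): (10−12)(10−11)(10−1)(10−9) = (−2)·(−1)·9·1 = 18 ≡ 5, so v_2 = 5^{−1} = 8 (mod 13).
  i = 3 (α = 11): (11−12)(11−10)(11−1)(11−9) = (−1)·1·10·2 = −20 ≡ 6, so v_3 = 6^{−1} = 11 (mod 13).
  i = 4 (α = 1): (1−12)(1−10)(1−11)(1−9) = (−11)·(−9)·(−10)·(−8) = 7920 ≡ 3, so v_4 = 3^{−1} = 9 (mod 13).
  i = 5 (α = 9): (9−12)(9−10)(9−11)(9−1) = (−3)·(−1)·(−2)·8 = −48 ≡ 4, so v_5 = 4^{−1} = 10 (mod 13).
  v = [1, 8, 11, 9, 10].
Step 2: syndromes of r = [4, 0, 1, 4, 12] (all sums mod 13).
  S_0 = Σ v_i r_i = 1·4 + 8·0 + 11·1 + 9·4 + 10·12 = 171 ≡ 2.
  S_1 = Σ v_i α_i r_i = 1·12·4 + 8·10·0 + 11·11·1 + 9·1·4 + 10·9·12 = 1285 ≡ 11.
  α_i^2 mod 13 = [1, 9, 4, 1, 3].
  S_2 = Σ v_i α_i^2 r_i = 1·1·4 + 8·9·0 + 11·4·1 + 9·1·4 + 10·3·12 = 444 ≡ 2.
  S = (2, 11, 2) ≠ 0, so r is not a codeword (an error is present).
Step 3: locate the error. For a single error e at position i, S_ℓ = v_i·e·α_i^ℓ, so α_err = S_1/S_0.
  S_0^{−1} = 2^{−1} = 7 (mod 13), so α_err = 11·7 = 77 ≡ 12 = α_1. Error position i = 1.
  Consistency check: S_2/S_1 = 2·6 = 12 ≡ 12 = α_err ✓ (single-error assumption holds).
Step 4: error magnitude e = S_0/v_1 = S_0·∏_{j≠1}(α_1 − α_j) = 2·1 = 2 ≡ 2 (mod 13).
Step 5: correct position 1: c_1 = r_1 − e = 4 − 2 ≡ 2 (mod 13). Hence c = [2, 0, 1, 4, 12].
  Check: interpolating c through the α_i gives m(x) = 3 + 1·x (degree < 2) with m(α_i) = c_i for every i, so c is indeed a codeword.


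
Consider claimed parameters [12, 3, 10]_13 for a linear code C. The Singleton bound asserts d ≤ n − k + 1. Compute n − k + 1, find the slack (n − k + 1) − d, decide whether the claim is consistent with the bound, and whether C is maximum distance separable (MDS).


Singleton RHS = n − k + 1 = 10, slack = 0, bound satisfied, MDS.

Singleton bound: d ≤ n − k + 1.
Here n = 12, k = 3, so n − k + 1 = 10.
Given d = 10, check d ≤ 10: YES.
Slack = (n − k + 1) − d = 0.
The code is MDS (slack = 0).
Description: the claimed parameters are [12, 3, 10]_13; such a code would be MDS (meets Singleton bound).


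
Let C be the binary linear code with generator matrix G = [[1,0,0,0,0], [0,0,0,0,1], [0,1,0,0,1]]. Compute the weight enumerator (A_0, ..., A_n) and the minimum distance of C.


Weight distribution: A_0 = 1, A_1 = 3, A_2 = 3, A_3 = 1. Minimum distance d = 1.

Enumerate all 2^3 = 8 messages m ∈ F_2^3.
For each, compute codeword c = mG in F_2^5, then tally its weight.
  m = 000 → c = 00000, weight = 0.
  m = 100 → c = 10000, weight = 1.
  m = 010 → c = 00001, weight = 1.
  m = 110 → c = 10001, weight = 2.
  m = 001 → c = 01001, weight = 2.
  m = 101 → c = 11001, weight = 3.
  m = 011 → c = 01000, weight = 1.
  m = 111 → c = 11000, weight = 2.
Tally weights:
  weight 0: 1 codewords.
  weight 1: 3 codewords.
  weight 2: 3 codewords.
  weight 3: 1 codewords.
Minimum distance d = smallest w > 0 with A_w > 0 = 1.
Sanity: Σ A_w = 8 = 2^3 = 8 ✓.


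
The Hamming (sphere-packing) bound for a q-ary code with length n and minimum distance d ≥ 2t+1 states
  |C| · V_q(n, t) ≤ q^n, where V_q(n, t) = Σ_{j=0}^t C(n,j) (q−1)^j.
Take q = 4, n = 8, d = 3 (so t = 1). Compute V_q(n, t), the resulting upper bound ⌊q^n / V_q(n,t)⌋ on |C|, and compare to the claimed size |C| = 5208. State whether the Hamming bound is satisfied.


V_q(n, t) = 25, q^n = 65536, Hamming bound = 2621, |C| = 5208 > bound (violated).

Step 1: Compute V_q(n, t) = Σ_{j=0}^1 C(n, j) (q−1)^j.
  j = 0: C(8,0)·(3)^0 = 1·1 = 1.
  j = 1: C(8,1)·(3)^1 = 8·3 = 24.
  V_q(n, t) = 1 + 24 = 25.
Step 2: q^n = 4^8 = 65536.
Step 3: Hamming bound ⌊q^n / V_q(n,t)⌋ = ⌊65536/25⌋ = 2621.
Step 4: Compare |C| = 5208 to 2621: violated.
The claimed |C| lies above the Hamming bound, so no 4-ary code of length 8 with d ≥ 3 can have 5208 codewords.


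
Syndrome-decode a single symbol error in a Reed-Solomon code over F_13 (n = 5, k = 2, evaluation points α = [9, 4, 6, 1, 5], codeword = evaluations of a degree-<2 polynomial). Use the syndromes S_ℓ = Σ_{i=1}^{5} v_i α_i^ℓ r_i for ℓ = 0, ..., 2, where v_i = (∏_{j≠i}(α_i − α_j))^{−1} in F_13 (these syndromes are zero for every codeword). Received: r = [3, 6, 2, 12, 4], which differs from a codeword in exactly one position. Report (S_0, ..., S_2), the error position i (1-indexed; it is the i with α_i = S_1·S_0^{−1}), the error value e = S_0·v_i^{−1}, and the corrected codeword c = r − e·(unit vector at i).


S = (6, 2, 5), error at position 1, error magnitude e = 7, c = [9, 6, 2, 12, 4].

Step 1: column multipliers v_i = (∏_{j≠i}(α_i − α_j))^{−1} mod 13.
  i = 1 (α = 9): (9−4)(9−6)(9−1)(9−5) = 5·3·8·4 = 480 ≡ 12, so v_1 = 12^{−1} = 12 (mod 13).
  i = 2 (α = 4): (4−9)(4−6)(4−1)(4−5) = (−5)·(−2)·3·(−1) = −30 ≡ 9, so v_2 = 9^{−1} = 3 (mod 13).
  i = 3 (α = 6): (6−9)(6−4)(6−1)(6−5) = (−3)·2·5·1 = −30 ≡ 9, so v_3 = 9^{−1} = 3 (mod 13).
  i = 4 (α = 1): (1−9)(1−4)(1−6)(1−5) = (−8)·(−3)·(−5)·(−4) = 480 ≡ 12, so v_4 = 12^{−1} = 12 (mod 13).
  i = 5 (α = 5): (5−9)(5−4)(5−6)(5−1) = (−4)·1·(−1)·4 = 16 ≡ 3, so v_5 = 3^{−1} = 9 (mod 13).
  v = [12, 3, 3, 12, 9].
Step 2: syndromes of r = [3, 6, 2, 12, 4] (all sums mod 13).
  S_0 = Σ v_i r_i = 12·3 + 3·6 + 3·2 + 12·12 + 9·4 = 240 ≡ 6.
  S_1 = Σ v_i α_i r_i = 12·9·3 + 3·4·6 + 3·6·2 + 12·1·12 + 9·5·4 = 756 ≡ 2.
  α_i^2 mod 13 = [3, 3, 10, 1, 12].
  S_2 = Σ v_i α_i^2 r_i = 12·3·3 + 3·3·6 + 3·10·2 + 12·1·12 + 9·12·4 = 798 ≡ 5.
  S = (6, 2, 5) ≠ 0, so r is not a codeword (an error is present).
Step 3: locate the error. For a single error e at position i, S_ℓ = v_i·e·α_i^ℓ, so α_err = S_1/S_0.
  S_0^{−1} = 6^{−1} = 11 (mod 13), so α_err = 2·11 = 22 ≡ 9 = α_1. Error position i = 1.
  Consistency check: S_2/S_1 = 5·7 = 35 ≡ 9 = α_err ✓ (single-error assumption holds).
Step 4: error magnitude e = S_0/v_1 = S_0·∏_{j≠1}(α_1 − α_j) = 6·12 = 72 ≡ 7 (mod 13).
Step 5: correct position 1: c_1 = r_1 − e = 3 − 7 ≡ 9 (mod 13). Hence c = [9, 6, 2, 12, 4].
  Check: interpolating c through the α_i gives m(x) = 1 + 11·x (degree < 2) with m(α_i) = c_i for every i, so c is indeed a codeword.


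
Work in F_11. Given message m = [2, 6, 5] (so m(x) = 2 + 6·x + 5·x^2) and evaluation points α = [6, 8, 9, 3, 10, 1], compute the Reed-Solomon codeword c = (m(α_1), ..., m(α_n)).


c = [9, 7, 10, 10, 1, 2]

Message polynomial: m(x) = 2 + 6·x + 5·x^2 (mod 11).
For each evaluation point α_i, compute m(α_i) mod 11:
  α_1 = 6: Horner steps 5 → 3 → 9, so m(6) = 9.
  α_2 = 8: Horner steps 5 → 2 → 7, so m(8) = 7.
  α_3 = 9: Horner steps 5 → 7 → 10, so m(9) = 10.
  α_4 = 3: Horner steps 5 → 10 → 10, so m(3) = 10.
  α_5 = 10: Horner steps 5 → 1 → 1, so m(10) = 1.
  α_6 = 1: Horner steps 5 → 0 → 2, so m(1) = 2.
Codeword c = [9, 7, 10, 10, 1, 2] ∈ F_11^6.


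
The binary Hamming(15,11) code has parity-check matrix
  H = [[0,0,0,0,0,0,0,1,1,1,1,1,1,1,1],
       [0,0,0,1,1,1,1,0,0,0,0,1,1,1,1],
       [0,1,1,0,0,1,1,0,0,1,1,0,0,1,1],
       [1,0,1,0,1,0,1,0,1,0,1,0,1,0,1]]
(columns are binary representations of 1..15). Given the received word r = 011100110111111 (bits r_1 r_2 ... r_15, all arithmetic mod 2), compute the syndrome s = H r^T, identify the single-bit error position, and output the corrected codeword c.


s = (1, 0, 1, 1)^T, error position = 11, corrected codeword c = 011100110101111

Compute s = H r^T mod 2 one row at a time:
  s_1 = 1 + 0 + 1 + 1 + 1 + 1 + 1 + 1 = 7 ≡ 1 (mod 2).
  s_2 = 1 + 0 + 0 + 1 + 1 + 1 + 1 + 1 = 6 ≡ 0 (mod 2).
  s_3 = 1 + 1 + 0 + 1 + 1 + 1 + 1 + 1 = 7 ≡ 1 (mod 2).
  s_4 = 0 + 1 + 0 + 1 + 0 + 1 + 1 + 1 = 5 ≡ 1 (mod 2).
s = (1, 0, 1, 1)^T — this equals column 11 of H (binary 1011), so error is at position 11.
Correct: flip bit 11 of r = 011100110111111 to get c = 011100110101111.


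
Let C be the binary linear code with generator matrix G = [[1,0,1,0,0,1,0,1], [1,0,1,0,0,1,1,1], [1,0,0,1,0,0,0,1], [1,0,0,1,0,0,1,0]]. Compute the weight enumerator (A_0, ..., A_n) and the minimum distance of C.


Weight distribution: A_0 = 1, A_1 = 2, A_2 = 2, A_3 = 4, A_4 = 5, A_5 = 2. Minimum distance d = 1.

Enumerate all 2^4 = 16 messages m ∈ F_2^4.
For each, compute codeword c = mG in F_2^8, then tally its weight.
  m = 0000 → c = 00000000, weight = 0.
  m = 1000 → c = 10100101, weight = 4.
  m = 0100 → c = 10100111, weight = 5.
  m = 1100 → c = 00000010, weight = 1.
  m = 0010 → c = 10010001, weight = 3.
  m = 1010 → c = 00110100, weight = 3.
  m = 0110 → c = 00110110, weight = 4.
  m = 1110 → c = 10010011, weight = 4.
  m = 0001 → c = 10010010, weight = 3.
  m = 1001 → c = 00110111, weight = 5.
  m = 0101 → c = 00110101, weight = 4.
  m = 1101 → c = 10010000, weight = 2.
  m = 0011 → c = 00000011, weight = 2.
  m = 1011 → c = 10100110, weight = 4.
  m = 0111 → c = 10100100, weight = 3.
  m = 1111 → c = 00000001, weight = 1.
Tally weights:
  weight 0: 1 codewords.
  weight 1: 2 codewords.
  weight 2: 2 codewords.
  weight 3: 4 codewords.
  weight 4: 5 codewords.
  weight 5: 2 codewords.
Minimum distance d = smallest w > 0 with A_w > 0 = 1.
Sanity: Σ A_w = 16 = 2^4 = 16 ✓.


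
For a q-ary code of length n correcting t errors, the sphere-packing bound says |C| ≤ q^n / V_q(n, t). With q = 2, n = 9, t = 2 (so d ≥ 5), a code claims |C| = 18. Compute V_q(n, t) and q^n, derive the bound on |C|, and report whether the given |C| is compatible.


V_q(n, t) = 46, q^n = 512, Hamming bound = 11, |C| = 18 > bound (violated).

Step 1: Compute V_q(n, t) = Σ_{j=0}^2 C(n, j) (q−1)^j.
  j = 0: C(9,0)·(1)^0 = 1·1 = 1.
  j = 1: C(9,1)·(1)^1 = 9·1 = 9.
  j = 2: C(9,2)·(1)^2 = 36·1 = 36.
  V_q(n, t) = 1 + 9 + 36 = 46.
Step 2: q^n = 2^9 = 512.
Step 3: Hamming bound ⌊q^n / V_q(n,t)⌋ = ⌊512/46⌋ = 11.
Step 4: Compare |C| = 18 to 11: violated.
The claimed |C| lies above the Hamming bound, so no 2-ary code of length 9 with d ≥ 5 can have 18 codewords.


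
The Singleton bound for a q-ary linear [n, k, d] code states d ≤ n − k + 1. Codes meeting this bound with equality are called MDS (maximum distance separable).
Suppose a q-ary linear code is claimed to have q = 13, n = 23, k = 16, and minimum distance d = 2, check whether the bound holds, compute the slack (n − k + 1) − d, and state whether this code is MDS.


Singleton RHS = n − k + 1 = 8, slack = 6, bound satisfied, not MDS.

Singleton bound: d ≤ n − k + 1.
Here n = 23, k = 16, so n − k + 1 = 8.
Given d = 2, check d ≤ 8: YES.
Slack = (n − k + 1) − d = 6.
The code is NOT MDS (slack = 6 > 0).
Description: the claimed parameters are [23, 16, 2]_13; such a code would be non-MDS.


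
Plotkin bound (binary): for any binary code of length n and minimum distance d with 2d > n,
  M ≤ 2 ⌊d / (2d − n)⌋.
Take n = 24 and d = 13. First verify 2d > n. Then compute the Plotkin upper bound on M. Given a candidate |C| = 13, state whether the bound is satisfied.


Plotkin bound M ≤ 12; given |C| = 13 > bound (violated).

Check applicability: 2d = 26, n = 24.
2d − n = 2 > 0, so Plotkin applies.
Compute d/(2d−n) = 13/2 ≈ 6.5000.
⌊d/(2d−n)⌋ = 6.
Plotkin bound: M ≤ 2·6 = 12.
Given |C| = 13, check: VIOLATED.
This |C| is above the Plotkin bound, so no binary code with n = 24, d = 13 and 13 codewords exists.


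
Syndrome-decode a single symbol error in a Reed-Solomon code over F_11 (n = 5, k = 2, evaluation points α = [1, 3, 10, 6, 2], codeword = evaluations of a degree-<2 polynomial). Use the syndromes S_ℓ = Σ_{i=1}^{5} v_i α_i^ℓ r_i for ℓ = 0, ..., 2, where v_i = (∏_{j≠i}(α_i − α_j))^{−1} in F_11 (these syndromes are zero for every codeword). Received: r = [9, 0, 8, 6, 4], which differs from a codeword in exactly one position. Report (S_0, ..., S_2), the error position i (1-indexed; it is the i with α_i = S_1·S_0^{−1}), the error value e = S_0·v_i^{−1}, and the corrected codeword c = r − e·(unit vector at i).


S = (5, 4, 1), error at position 2, error magnitude e = 1, c = [9, 10, 8, 6, 4].

Step 1: column multipliers v_i = (∏_{j≠i}(α_i − α_j))^{−1} mod 11.
  i = 1 (α = 1): (1−3)(1−10)(1−6)(1−2) = (−2)·(−9)·(−5)·(−1) = 90 ≡ 2, so v_1 = 2^{−1} = 6 (mod 11).
  i = 2 (α = 3): (3−1)(3−10)(3−6)(3−2) = 2·(−7)·(−3)·1 = 42 ≡ 9, so v_2 = 9^{−1} = 5 (mod 11).
  i = 3 (α = 10): (10−1)(10−3)(10−6)(10−2) = 9·7·4·8 = 2016 ≡ 3, so v_3 = 3^{−1} = 4 (mod 11).
  i = 4 (α = 6): (6−1)(6−3)(6−10)(6−2) = 5·3·(−4)·4 = −240 ≡ 2, so v_4 = 2^{−1} = 6 (mod 11).
  i = 5 (α = 2): (2−1)(2−3)(2−10)(2−6) = 1·(−1)·(−8)·(−4) = −32 ≡ 1, so v_5 = 1^{−1} = 1 (mod 11).
  v = [6, 5, 4, 6, 1].
Step 2: syndromes of r = [9, 0, 8, 6, 4] (all sums mod 11).
  S_0 = Σ v_i r_i = 6·9 + 5·0 + 4·8 + 6·6 + 1·4 = 126 ≡ 5.
  S_1 = Σ v_i α_i r_i = 6·1·9 + 5·3·0 + 4·10·8 + 6·6·6 + 1·2·4 = 598 ≡ 4.
  α_i^2 mod 11 = [1, 9, 1, 3, 4].
  S_2 = Σ v_i α_i^2 r_i = 6·1·9 + 5·9·0 + 4·1·8 + 6·3·6 + 1·4·4 = 210 ≡ 1.
  S = (5, 4, 1) ≠ 0, so r is not a codeword (an error is present).
Step 3: locate the error. For a single error e at position i, S_ℓ = v_i·e·α_i^ℓ, so α_err = S_1/S_0.
  S_0^{−1} = 5^{−1} = 9 (mod 11), so α_err = 4·9 = 36 ≡ 3 = α_2. Error position i = 2.
  Consistency check: S_2/S_1 = 1·3 = 3 ≡ 3 = α_err ✓ (single-error assumption holds).
Step 4: error magnitude e = S_0/v_2 = S_0·∏_{j≠2}(α_2 − α_j) = 5·9 = 45 ≡ 1 (mod 11).
Step 5: correct position 2: c_2 = r_2 − e = 0 − 1 ≡ 10 (mod 11). Hence c = [9, 10, 8, 6, 4].
  Check: interpolating c through the α_i gives m(x) = 3 + 6·x (degree < 2) with m(α_i) = c_i for every i, so c is indeed a codeword.


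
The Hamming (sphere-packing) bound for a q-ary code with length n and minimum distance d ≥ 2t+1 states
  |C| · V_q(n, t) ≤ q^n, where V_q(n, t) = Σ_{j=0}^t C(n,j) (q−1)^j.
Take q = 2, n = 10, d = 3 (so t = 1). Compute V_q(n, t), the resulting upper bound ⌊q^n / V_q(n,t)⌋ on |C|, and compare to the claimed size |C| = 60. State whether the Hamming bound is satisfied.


V_q(n, t) = 11, q^n = 1024, Hamming bound = 93, |C| = 60 ≤ bound (satisfied).

Step 1: Compute V_q(n, t) = Σ_{j=0}^1 C(n, j) (q−1)^j.
  j = 0: C(10,0)·(1)^0 = 1·1 = 1.
  j = 1: C(10,1)·(1)^1 = 10·1 = 10.
  V_q(n, t) = 1 + 10 = 11.
Step 2: q^n = 2^10 = 1024.
Step 3: Hamming bound ⌊q^n / V_q(n,t)⌋ = ⌊1024/11⌋ = 93.
Step 4: Compare |C| = 60 to 93: satisfied.
The claimed |C| lies below the Hamming bound.


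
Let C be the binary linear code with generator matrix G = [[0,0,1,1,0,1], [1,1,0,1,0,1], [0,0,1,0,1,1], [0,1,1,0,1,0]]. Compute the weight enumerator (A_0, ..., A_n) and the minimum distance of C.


Weight distribution: A_0 = 1, A_2 = 4, A_3 = 6, A_4 = 3, A_5 = 2. Minimum distance d = 2.

Enumerate all 2^4 = 16 messages m ∈ F_2^4.
For each, compute codeword c = mG in F_2^6, then tally its weight.
  m = 0000 → c = 000000, weight = 0.
  m = 1000 → c = 001101, weight = 3.
  m = 0100 → c = 110101, weight = 4.
  m = 1100 → c = 111000, weight = 3.
  m = 0010 → c = 001011, weight = 3.
  m = 1010 → c = 000110, weight = 2.
  m = 0110 → c = 111110, weight = 5.
  m = 1110 → c = 110011, weight = 4.
  m = 0001 → c = 011010, weight = 3.
  m = 1001 → c = 010111, weight = 4.
  m = 0101 → c = 101111, weight = 5.
  m = 1101 → c = 100010, weight = 2.
  m = 0011 → c = 010001, weight = 2.
  m = 1011 → c = 011100, weight = 3.
  m = 0111 → c = 100100, weight = 2.
  m = 1111 → c = 101001, weight = 3.
Tally weights:
  weight 0: 1 codewords.
  weight 2: 4 codewords.
  weight 3: 6 codewords.
  weight 4: 3 codewords.
  weight 5: 2 codewords.
Minimum distance d = smallest w > 0 with A_w > 0 = 2.
Sanity: Σ A_w = 16 = 2^4 = 16 ✓.


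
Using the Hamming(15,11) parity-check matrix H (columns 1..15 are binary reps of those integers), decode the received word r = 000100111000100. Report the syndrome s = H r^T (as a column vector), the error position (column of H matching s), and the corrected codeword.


s = (1, 1, 1, 1)^T, error position = 15, corrected codeword c = 000100111000101

Compute s = H r^T mod 2 one row at a time:
  s_1 = 1 + 1 + 0 + 0 + 0 + 1 + 0 + 0 = 3 ≡ 1 (mod 2).
  s_2 = 1 + 0 + 0 + 1 + 0 + 1 + 0 + 0 = 3 ≡ 1 (mod 2).
  s_3 = 0 + 0 + 0 + 1 + 0 + 0 + 0 + 0 = 1 ≡ 1 (mod 2).
  s_4 = 0 + 0 + 0 + 1 + 1 + 0 + 1 + 0 = 3 ≡ 1 (mod 2).
s = (1, 1, 1, 1)^T — this equals column 15 of H (binary 1111), so error is at position 15.
Correct: flip bit 15 of r = 000100111000100 to get c = 000100111000101.


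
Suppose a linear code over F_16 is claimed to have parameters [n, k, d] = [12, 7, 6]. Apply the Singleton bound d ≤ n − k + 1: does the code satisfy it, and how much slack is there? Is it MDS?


Singleton RHS = n − k + 1 = 6, slack = 0, bound satisfied, MDS.

Singleton bound: d ≤ n − k + 1.
Here n = 12, k = 7, so n − k + 1 = 6.
Given d = 6, check d ≤ 6: YES.
Slack = (n − k + 1) − d = 0.
The code is MDS (slack = 0).
Description: the claimed parameters are [12, 7, 6]_16; such a code would be MDS (meets Singleton bound).


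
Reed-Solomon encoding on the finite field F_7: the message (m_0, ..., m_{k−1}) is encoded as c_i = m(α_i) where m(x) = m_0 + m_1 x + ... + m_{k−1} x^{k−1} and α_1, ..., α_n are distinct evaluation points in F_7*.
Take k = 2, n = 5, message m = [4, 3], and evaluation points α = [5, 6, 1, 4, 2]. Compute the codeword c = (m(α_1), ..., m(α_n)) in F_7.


c = [5, 1, 0, 2, 3]

Message polynomial: m(x) = 4 + 3·x (mod 7).
For each evaluation point α_i, compute m(α_i) mod 7:
  α_1 = 5: Horner steps 3 → 5, so m(5) = 5.
  α_2 = 6: Horner steps 3 → 1, so m(6) = 1.
  α_3 = 1: Horner steps 3 → 0, so m(1) = 0.
  α_4 = 4: Horner steps 3 → 2, so m(4) = 2.
  α_5 = 2: Horner steps 3 → 3, so m(2) = 3.
Codeword c = [5, 1, 0, 2, 3] ∈ F_7^5.


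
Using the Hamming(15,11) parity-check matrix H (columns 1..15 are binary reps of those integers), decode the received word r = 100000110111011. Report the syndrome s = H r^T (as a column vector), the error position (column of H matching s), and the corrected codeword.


s = (0, 0, 1, 0)^T, error position = 2, corrected codeword c = 110000110111011

Compute s = H r^T mod 2 one row at a time:
  s_1 = 1 + 0 + 1 + 1 + 1 + 0 + 1 + 1 = 6 ≡ 0 (mod 2).
  s_2 = 0 + 0 + 0 + 1 + 1 + 0 + 1 + 1 = 4 ≡ 0 (mod 2).
  s_3 = 0 + 0 + 0 + 1 + 1 + 1 + 1 + 1 = 5 ≡ 1 (mod 2).
  s_4 = 1 + 0 + 0 + 1 + 0 + 1 + 0 + 1 = 4 ≡ 0 (mod 2).
s = (0, 0, 1, 0)^T — this equals column 2 of H (binary 0010), so error is at position 2.
Correct: flip bit 2 of r = 100000110111011 to get c = 110000110111011.


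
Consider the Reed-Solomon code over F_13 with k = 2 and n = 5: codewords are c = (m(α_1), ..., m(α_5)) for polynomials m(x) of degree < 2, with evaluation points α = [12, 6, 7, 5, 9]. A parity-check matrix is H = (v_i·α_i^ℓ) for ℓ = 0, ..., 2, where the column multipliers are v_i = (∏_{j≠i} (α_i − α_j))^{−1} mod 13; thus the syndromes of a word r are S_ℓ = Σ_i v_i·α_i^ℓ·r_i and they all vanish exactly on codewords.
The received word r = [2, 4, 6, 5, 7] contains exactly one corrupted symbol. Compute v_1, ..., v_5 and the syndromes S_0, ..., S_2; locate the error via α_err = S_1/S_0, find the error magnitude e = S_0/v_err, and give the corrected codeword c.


S = (12, 7, 3), error at position 2, error magnitude e = 5, c = [2, 12, 6, 5, 7].

Step 1: column multipliers v_i = (∏_{j≠i}(α_i − α_j))^{−1} mod 13.
  i = 1 (α = 12): (12−6)(12−7)(12−5)(12−9) = 6·5·7·3 = 630 ≡ 6, so v_1 = 6^{−1} = 11 (mod 13).
  i = 2 (α = 6): (6−12)(6−7)(6−5)(6−9) = (−6)·(−1)·1·(−3) = −18 ≡ 8, so v_2 = 8^{−1} = 5 (mod 13).
  i = 3 (α = 7): (7−12)(7−6)(7−5)(7−9) = (−5)·1·2·(−2) = 20 ≡ 7, so v_3 = 7^{−1} = 2 (mod 13).
  i = 4 (α = 5): (5−12)(5−6)(5−7)(5−9) = (−7)·(−1)·(−2)·(−4) = 56 ≡ 4, so v_4 = 4^{−1} = 10 (mod 13).
  i = 5 (α = 9): (9−12)(9−6)(9−7)(9−5) = (−3)·3·2·4 = −72 ≡ 6, so v_5 = 6^{−1} = 11 (mod 13).
  v = [11, 5, 2, 10, 11].
Step 2: syndromes of r = [2, 4, 6, 5, 7] (all sums mod 13).
  S_0 = Σ v_i r_i = 11·2 + 5·4 + 2·6 + 10·5 + 11·7 = 181 ≡ 12.
  S_1 = Σ v_i α_i r_i = 11·12·2 + 5·6·4 + 2·7·6 + 10·5·5 + 11·9·7 = 1411 ≡ 7.
  α_i^2 mod 13 = [1, 10, 10, 12, 3].
  S_2 = Σ v_i α_i^2 r_i = 11·1·2 + 5·10·4 + 2·10·6 + 10·12·5 + 11·3·7 = 1173 ≡ 3.
  S = (12, 7, 3) ≠ 0, so r is not a codeword (an error is present).
Step 3: locate the error. For a single error e at position i, S_ℓ = v_i·e·α_i^ℓ, so α_err = S_1/S_0.
  S_0^{−1} = 12^{−1} = 12 (mod 13), so α_err = 7·12 = 84 ≡ 6 = α_2. Error position i = 2.
  Consistency check: S_2/S_1 = 3·2 = 6 ≡ 6 = α_err ✓ (single-error assumption holds).
Step 4: error magnitude e = S_0/v_2 = S_0·∏_{j≠2}(α_2 − α_j) = 12·8 = 96 ≡ 5 (mod 13).
Step 5: correct position 2: c_2 = r_2 − e = 4 − 5 ≡ 12 (mod 13). Hence c = [2, 12, 6, 5, 7].
  Check: interpolating c through the α_i gives m(x) = 9 + 7·x (degree < 2) with m(α_i) = c_i for every i, so c is indeed a codeword.


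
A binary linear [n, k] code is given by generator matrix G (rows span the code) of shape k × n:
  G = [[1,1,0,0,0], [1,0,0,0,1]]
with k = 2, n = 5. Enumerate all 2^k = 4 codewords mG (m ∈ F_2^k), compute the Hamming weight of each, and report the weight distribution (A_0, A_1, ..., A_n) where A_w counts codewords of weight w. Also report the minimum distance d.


Weight distribution: A_0 = 1, A_2 = 3. Minimum distance d = 2.

Enumerate all 2^2 = 4 messages m ∈ F_2^2.
For each, compute codeword c = mG in F_2^5, then tally its weight.
  m = 00 → c = 00000, weight = 0.
  m = 10 → c = 11000, weight = 2.
  m = 01 → c = 10001, weight = 2.
  m = 11 → c = 01001, weight = 2.
Tally weights:
  weight 0: 1 codewords.
  weight 2: 3 codewords.
Minimum distance d = smallest w > 0 with A_w > 0 = 2.
Sanity: Σ A_w = 4 = 2^2 = 4 ✓.


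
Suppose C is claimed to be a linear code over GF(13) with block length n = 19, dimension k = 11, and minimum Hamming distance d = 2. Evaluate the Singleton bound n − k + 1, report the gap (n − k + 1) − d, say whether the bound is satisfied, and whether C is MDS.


Singleton RHS = n − k + 1 = 9, slack = 7, bound satisfied, not MDS.

Singleton bound: d ≤ n − k + 1.
Here n = 19, k = 11, so n − k + 1 = 9.
Given d = 2, check d ≤ 9: YES.
Slack = (n − k + 1) − d = 7.
The code is NOT MDS (slack = 7 > 0).
Description: the claimed parameters are [19, 11, 2]_13; such a code would be non-MDS.


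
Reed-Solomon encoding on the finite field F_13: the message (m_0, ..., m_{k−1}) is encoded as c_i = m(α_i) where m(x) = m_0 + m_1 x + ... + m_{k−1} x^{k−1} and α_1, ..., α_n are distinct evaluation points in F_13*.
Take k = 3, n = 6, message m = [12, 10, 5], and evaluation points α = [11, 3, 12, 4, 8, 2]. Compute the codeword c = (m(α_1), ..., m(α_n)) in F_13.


c = [12, 9, 7, 2, 9, 0]

Message polynomial: m(x) = 12 + 10·x + 5·x^2 (mod 13).
For each evaluation point α_i, compute m(α_i) mod 13:
  α_1 = 11: Horner steps 5 → 0 → 12, so m(11) = 12.
  α_2 = 3: Horner steps 5 → 12 → 9, so m(3) = 9.
  α_3 = 12: Horner steps 5 → 5 → 7, so m(12) = 7.
  α_4 = 4: Horner steps 5 → 4 → 2, so m(4) = 2.
  α_5 = 8: Horner steps 5 → 11 → 9, so m(8) = 9.
  α_6 = 2: Horner steps 5 → 7 → 0, so m(2) = 0.
Codeword c = [12, 9, 7, 2, 9, 0] ∈ F_13^6.


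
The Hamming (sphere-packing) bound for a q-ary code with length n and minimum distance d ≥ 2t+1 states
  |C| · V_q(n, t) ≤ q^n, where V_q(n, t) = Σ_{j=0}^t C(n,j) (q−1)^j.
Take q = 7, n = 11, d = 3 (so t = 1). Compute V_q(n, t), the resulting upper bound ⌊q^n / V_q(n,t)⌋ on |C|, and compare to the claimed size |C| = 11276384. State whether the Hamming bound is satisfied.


V_q(n, t) = 67, q^n = 1977326743, Hamming bound = 29512339, |C| = 11276384 ≤ bound (satisfied).

Step 1: Compute V_q(n, t) = Σ_{j=0}^1 C(n, j) (q−1)^j.
  j = 0: C(11,0)·(6)^0 = 1·1 = 1.
  j = 1: C(11,1)·(6)^1 = 11·6 = 66.
  V_q(n, t) = 1 + 66 = 67.
Step 2: q^n = 7^11 = 1977326743.
Step 3: Hamming bound ⌊q^n / V_q(n,t)⌋ = ⌊1977326743/67⌋ = 29512339.
Step 4: Compare |C| = 11276384 to 29512339: satisfied.
The claimed |C| lies below the Hamming bound.


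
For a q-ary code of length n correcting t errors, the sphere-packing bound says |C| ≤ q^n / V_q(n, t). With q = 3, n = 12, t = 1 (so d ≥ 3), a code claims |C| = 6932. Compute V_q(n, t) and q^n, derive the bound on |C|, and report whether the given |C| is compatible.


V_q(n, t) = 25, q^n = 531441, Hamming bound = 21257, |C| = 6932 ≤ bound (satisfied).

Step 1: Compute V_q(n, t) = Σ_{j=0}^1 C(n, j) (q−1)^j.
  j = 0: C(12,0)·(2)^0 = 1·1 = 1.
  j = 1: C(12,1)·(2)^1 = 12·2 = 24.
  V_q(n, t) = 1 + 24 = 25.
Step 2: q^n = 3^12 = 531441.
Step 3: Hamming bound ⌊q^n / V_q(n,t)⌋ = ⌊531441/25⌋ = 21257.
Step 4: Compare |C| = 6932 to 21257: satisfied.
The claimed |C| lies below the Hamming bound.


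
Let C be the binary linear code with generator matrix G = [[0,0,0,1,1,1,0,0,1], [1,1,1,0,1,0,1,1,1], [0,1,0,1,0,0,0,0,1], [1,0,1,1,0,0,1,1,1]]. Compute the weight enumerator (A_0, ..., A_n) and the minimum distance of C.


Weight distribution: A_0 = 1, A_2 = 2, A_3 = 4, A_4 = 1, A_5 = 1, A_6 = 4, A_7 = 2, A_9 = 1. Minimum distance d = 2.

Enumerate all 2^4 = 16 messages m ∈ F_2^4.
For each, compute codeword c = mG in F_2^9, then tally its weight.
  m = 0000 → c = 000000000, weight = 0.
  m = 1000 → c = 000111001, weight = 4.
  m = 0100 → c = 111010111, weight = 7.
  m = 1100 → c = 111101110, weight = 7.
  m = 0010 → c = 010100001, weight = 3.
  m = 1010 → c = 010011000, weight = 3.
  m = 0110 → c = 101110110, weight = 6.
  m = 1110 → c = 101001111, weight = 6.
  m = 0001 → c = 101100111, weight = 6.
  m = 1001 → c = 101011110, weight = 6.
  m = 0101 → c = 010110000, weight = 3.
  m = 1101 → c = 010001001, weight = 3.
  m = 0011 → c = 111000110, weight = 5.
  m = 1011 → c = 111111111, weight = 9.
  m = 0111 → c = 000010001, weight = 2.
  m = 1111 → c = 000101000, weight = 2.
Tally weights:
  weight 0: 1 codewords.
  weight 2: 2 codewords.
  weight 3: 4 codewords.
  weight 4: 1 codewords.
  weight 5: 1 codewords.
  weight 6: 4 codewords.
  weight 7: 2 codewords.
  weight 9: 1 codewords.
Minimum distance d = smallest w > 0 with A_w > 0 = 2.
Sanity: Σ A_w = 16 = 2^4 = 16 ✓.


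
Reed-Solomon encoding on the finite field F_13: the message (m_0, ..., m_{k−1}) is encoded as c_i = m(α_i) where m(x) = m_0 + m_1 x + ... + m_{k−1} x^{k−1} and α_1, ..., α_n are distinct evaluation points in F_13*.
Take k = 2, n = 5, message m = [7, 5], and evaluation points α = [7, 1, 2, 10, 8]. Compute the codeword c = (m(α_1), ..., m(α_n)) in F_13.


c = [3, 12, 4, 5, 8]

Message polynomial: m(x) = 7 + 5·x (mod 13).
For each evaluation point α_i, compute m(α_i) mod 13:
  α_1 = 7: Horner steps 5 → 3, so m(7) = 3.
  α_2 = 1: Horner steps 5 → 12, so m(1) = 12.
  α_3 = 2: Horner steps 5 → 4, so m(2) = 4.
  α_4 = 10: Horner steps 5 → 5, so m(10) = 5.
  α_5 = 8: Horner steps 5 → 8, so m(8) = 8.
Codeword c = [3, 12, 4, 5, 8] ∈ F_13^5.


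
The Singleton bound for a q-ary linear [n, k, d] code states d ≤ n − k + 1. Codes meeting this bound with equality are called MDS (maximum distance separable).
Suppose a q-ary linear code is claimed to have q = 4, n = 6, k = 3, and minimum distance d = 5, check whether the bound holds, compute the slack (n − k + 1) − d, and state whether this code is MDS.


Singleton RHS = n − k + 1 = 4, slack = -1, bound violated (no such code; not MDS).

Singleton bound: d ≤ n − k + 1.
Here n = 6, k = 3, so n − k + 1 = 4.
Given d = 5, check d ≤ 4: NO.
Slack = (n − k + 1) − d = -1.
The slack is negative: d = 5 exceeds n − k + 1 = 4 by 1, so the Singleton bound is violated and no linear [6, 3, 5]_4 code can exist. In particular it is not MDS (MDS requires d = n − k + 1 exactly).
Description: the claimed parameters are [6, 3, 5]_4; such a code would be impossible (violates the Singleton bound).
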